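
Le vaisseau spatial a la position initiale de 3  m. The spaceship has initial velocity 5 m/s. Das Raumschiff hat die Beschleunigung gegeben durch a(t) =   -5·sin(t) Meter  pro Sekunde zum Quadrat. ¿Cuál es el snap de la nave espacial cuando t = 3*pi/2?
Partiendo de la aceleración a(t) = -5·sin(t), tomamos 2 derivadas. Derivando la aceleración, obtenemos la sacudida: j(t) = -5·cos(t). Derivando la sacudida, obtenemos el snap: s(t) = 5·sin(t). Usando s(t) = 5·sin(t) y sustituyendo t = 3*pi/2, encontramos s = -5.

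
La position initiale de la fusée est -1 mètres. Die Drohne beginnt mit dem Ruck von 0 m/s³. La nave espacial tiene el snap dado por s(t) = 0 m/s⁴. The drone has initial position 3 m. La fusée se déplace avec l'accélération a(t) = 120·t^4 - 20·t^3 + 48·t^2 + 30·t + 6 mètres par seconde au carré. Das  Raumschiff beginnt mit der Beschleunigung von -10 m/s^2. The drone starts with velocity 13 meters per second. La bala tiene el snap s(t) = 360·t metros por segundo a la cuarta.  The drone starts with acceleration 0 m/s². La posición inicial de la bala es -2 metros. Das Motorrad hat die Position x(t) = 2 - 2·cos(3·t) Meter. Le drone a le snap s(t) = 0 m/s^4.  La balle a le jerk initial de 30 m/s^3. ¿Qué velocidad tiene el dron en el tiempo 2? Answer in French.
Nous devons intégrer notre équation du snap s(t) = 0 3 fois. En prenant ∫s(t)dt et en appliquant j(0) = 0, nous trouvons j(t) = 0. En prenant ∫j(t)dt et en appliquant a(0) = 0, nous trouvons a(t) = 0. La primitive de l'accélération est la vitesse. En utilisant v(0) = 13, nous obtenons v(t) = 13. Nous avons la vitesse v(t) = 13. En substituant t = 2: v(2) = 13.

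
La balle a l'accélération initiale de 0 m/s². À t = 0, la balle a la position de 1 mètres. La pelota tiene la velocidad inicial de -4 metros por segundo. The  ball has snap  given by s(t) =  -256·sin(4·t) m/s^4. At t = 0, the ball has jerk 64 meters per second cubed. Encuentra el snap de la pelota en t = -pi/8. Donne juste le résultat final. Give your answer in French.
Le snap à t = -pi/8 est s = 256.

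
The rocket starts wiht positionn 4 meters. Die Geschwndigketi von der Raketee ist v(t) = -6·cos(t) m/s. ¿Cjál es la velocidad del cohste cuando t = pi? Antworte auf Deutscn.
Aus der Gleichung für die Geschwindigkeit v(t) = -6·cos(t), setzen wir t = pi ein und erhalten v = 6.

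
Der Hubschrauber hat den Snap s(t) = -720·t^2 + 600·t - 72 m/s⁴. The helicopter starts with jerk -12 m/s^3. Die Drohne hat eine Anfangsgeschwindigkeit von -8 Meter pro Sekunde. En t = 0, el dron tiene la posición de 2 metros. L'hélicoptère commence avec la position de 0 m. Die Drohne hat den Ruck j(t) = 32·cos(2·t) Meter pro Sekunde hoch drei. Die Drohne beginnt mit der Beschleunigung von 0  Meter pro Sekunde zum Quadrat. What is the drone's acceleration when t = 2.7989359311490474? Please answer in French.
En partant du jerk j(t) = 32·cos(2·t), nous prenons 1 intégrale. En intégrant le jerk et en utilisant la condition initiale a(0) = 0, nous obtenons a(t) = 16·sin(2·t). En utilisant a(t) = 16·sin(2·t) et en substituant t = 2.7989359311490474, nous trouvons a = -10.1266514899123.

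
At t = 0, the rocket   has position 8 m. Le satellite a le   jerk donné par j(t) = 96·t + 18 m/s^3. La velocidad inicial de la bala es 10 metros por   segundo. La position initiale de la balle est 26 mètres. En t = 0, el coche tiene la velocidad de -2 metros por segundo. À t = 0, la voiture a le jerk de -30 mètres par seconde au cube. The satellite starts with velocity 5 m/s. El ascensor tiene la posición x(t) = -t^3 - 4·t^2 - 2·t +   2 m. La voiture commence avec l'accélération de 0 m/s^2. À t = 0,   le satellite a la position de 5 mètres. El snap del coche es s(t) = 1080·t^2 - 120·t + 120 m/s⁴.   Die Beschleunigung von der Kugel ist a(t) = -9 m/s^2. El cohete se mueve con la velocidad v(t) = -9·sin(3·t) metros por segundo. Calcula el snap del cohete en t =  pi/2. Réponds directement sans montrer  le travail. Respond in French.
La réponse est 0.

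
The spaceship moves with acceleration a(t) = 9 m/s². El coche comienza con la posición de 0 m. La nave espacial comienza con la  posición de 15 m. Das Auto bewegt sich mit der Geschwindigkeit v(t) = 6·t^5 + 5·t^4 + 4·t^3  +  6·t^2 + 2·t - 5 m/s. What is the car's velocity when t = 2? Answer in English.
Using v(t) = 6·t^5 + 5·t^4 + 4·t^3 + 6·t^2 + 2·t - 5 and substituting t = 2, we find v = 327.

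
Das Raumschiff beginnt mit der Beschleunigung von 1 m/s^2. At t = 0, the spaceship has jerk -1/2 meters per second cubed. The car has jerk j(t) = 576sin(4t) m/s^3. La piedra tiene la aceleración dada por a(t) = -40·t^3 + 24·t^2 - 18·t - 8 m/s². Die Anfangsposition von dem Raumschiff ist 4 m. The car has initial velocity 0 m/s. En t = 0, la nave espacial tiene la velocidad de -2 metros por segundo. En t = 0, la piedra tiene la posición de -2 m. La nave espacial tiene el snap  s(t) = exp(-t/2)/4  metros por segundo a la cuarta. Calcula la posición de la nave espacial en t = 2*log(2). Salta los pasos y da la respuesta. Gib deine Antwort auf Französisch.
La position à t = 2*log(2) est x = 2.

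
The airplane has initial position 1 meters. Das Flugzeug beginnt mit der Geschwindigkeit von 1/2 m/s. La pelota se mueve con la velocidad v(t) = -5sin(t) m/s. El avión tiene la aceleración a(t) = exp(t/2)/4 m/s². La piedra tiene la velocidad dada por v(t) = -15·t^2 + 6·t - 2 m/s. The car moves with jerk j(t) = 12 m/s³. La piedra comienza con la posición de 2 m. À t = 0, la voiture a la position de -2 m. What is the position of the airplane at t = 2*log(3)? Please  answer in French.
Nous devons trouver la primitive de notre équation de l'accélération a(t) = exp(t/2)/4 2 fois. En intégrant l'accélération et en utilisant la condition initiale v(0) = 1/2, nous obtenons v(t) = exp(t/2)/2. En intégrant la vitesse et en utilisant la condition initiale x(0) = 1, nous obtenons x(t) = exp(t/2). Nous avons la position x(t) = exp(t/2). En substituant t = 2*log(3): x(2*log(3)) = 3.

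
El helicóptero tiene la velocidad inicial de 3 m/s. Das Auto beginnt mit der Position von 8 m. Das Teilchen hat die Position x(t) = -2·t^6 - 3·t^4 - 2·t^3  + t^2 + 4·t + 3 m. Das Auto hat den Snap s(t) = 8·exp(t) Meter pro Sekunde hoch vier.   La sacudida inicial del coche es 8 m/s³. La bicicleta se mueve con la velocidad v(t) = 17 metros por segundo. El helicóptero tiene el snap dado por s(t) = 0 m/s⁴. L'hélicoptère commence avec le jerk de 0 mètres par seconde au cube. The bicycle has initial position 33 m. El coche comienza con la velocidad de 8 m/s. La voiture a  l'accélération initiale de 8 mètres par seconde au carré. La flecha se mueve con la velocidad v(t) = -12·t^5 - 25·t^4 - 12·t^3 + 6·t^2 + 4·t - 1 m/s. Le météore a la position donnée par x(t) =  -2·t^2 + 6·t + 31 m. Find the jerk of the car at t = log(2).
We need to integrate our snap equation s(t) = 8·exp(t) 1 time. Integrating snap and using the initial condition j(0) = 8, we get j(t) = 8·exp(t). We have jerk j(t) = 8·exp(t). Substituting t = log(2): j(log(2)) = 16.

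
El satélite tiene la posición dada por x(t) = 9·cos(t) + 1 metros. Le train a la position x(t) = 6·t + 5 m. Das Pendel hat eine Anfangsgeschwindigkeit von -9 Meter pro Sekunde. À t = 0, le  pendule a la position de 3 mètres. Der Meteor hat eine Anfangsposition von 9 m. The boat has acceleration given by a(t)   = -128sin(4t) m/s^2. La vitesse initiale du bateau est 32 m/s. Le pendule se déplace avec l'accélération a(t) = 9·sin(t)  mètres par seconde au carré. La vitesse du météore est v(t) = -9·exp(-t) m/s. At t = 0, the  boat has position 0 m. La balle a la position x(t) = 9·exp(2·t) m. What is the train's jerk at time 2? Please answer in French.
En partant de la position x(t) = 6·t + 5, nous prenons 3 dérivées. En prenant d/dt de x(t), nous trouvons v(t) = 6. La dérivée de la vitesse donne l'accélération: a(t) = 0. La dérivée de l'accélération donne le jerk: j(t) = 0. Nous avons le jerk j(t) = 0. En substituant t = 2: j(2) = 0.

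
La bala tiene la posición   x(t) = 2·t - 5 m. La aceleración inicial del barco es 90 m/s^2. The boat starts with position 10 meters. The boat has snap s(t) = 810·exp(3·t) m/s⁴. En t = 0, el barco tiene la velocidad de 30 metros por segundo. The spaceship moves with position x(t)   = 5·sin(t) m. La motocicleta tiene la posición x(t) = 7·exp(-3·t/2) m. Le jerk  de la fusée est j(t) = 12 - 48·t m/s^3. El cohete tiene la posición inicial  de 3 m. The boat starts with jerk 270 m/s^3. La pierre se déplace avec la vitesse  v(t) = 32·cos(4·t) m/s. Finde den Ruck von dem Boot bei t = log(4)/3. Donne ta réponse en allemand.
Ausgehend von dem Snap s(t) = 810·exp(3·t), nehmen wir 1 Integral. Das Integral von dem Snap, mit j(0) = 270, ergibt den Ruck: j(t) = 270·exp(3·t). Mit j(t) = 270·exp(3·t) und Einsetzen von t = log(4)/3, finden wir j = 1080.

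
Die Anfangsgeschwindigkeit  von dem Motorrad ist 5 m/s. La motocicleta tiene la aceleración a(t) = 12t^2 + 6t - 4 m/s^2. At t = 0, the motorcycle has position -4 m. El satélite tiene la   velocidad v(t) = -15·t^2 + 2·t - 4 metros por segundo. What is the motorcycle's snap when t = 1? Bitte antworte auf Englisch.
To solve this, we need to take 2 derivatives of our acceleration equation a(t) = 12·t^2 + 6·t - 4. Differentiating acceleration, we get jerk: j(t) = 24·t + 6. The derivative of jerk gives snap: s(t) = 24. From the given snap equation s(t) = 24, we substitute t = 1 to get s = 24.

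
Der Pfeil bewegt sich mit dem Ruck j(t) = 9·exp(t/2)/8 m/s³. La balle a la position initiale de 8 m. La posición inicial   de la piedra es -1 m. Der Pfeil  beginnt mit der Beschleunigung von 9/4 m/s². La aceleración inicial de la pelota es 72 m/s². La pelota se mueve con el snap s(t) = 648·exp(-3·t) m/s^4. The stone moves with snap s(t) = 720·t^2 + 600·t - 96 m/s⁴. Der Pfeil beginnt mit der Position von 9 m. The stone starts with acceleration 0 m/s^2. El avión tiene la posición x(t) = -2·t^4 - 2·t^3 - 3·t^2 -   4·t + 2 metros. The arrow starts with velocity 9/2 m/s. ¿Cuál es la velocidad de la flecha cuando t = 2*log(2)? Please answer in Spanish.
Partiendo de la sacudida j(t) = 9·exp(t/2)/8, tomamos 2 integrales. Integrando la sacudida y usando la condición inicial a(0) = 9/4, obtenemos a(t) = 9·exp(t/2)/4. La integral de la aceleración es la velocidad. Usando v(0) = 9/2, obtenemos v(t) = 9·exp(t/2)/2. Tenemos la velocidad v(t) = 9·exp(t/2)/2. Sustituyendo t = 2*log(2): v(2*log(2)) = 9.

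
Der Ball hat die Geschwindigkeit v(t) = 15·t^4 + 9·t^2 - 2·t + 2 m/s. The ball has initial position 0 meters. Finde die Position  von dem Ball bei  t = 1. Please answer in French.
Nous devons trouver l'intégrale de notre équation de la vitesse v(t) = 15·t^4 + 9·t^2 - 2·t + 2 1 fois. L'intégrale de la vitesse, avec x(0) = 0, donne la position: x(t) = 3·t^5 + 3·t^3 - t^2 + 2·t. Nous avons la position x(t) = 3·t^5 + 3·t^3 - t^2 + 2·t. En substituant t = 1: x(1) = 7.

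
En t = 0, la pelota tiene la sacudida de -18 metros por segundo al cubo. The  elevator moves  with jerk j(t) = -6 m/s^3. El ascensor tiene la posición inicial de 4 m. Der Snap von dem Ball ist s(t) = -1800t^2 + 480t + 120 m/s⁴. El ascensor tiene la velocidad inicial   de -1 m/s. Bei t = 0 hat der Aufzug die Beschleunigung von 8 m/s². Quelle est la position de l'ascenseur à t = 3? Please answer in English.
We need to integrate our jerk equation j(t) = -6 3 times. The antiderivative of jerk, with a(0) = 8, gives acceleration: a(t) = 8 - 6·t. Integrating acceleration and using the initial condition v(0) = -1, we get v(t) = -3·t^2 + 8·t - 1. The integral of velocity, with x(0) = 4, gives position: x(t) = -t^3 + 4·t^2 - t + 4. Using x(t) = -t^3 + 4·t^2 - t + 4 and substituting t = 3, we find x = 10.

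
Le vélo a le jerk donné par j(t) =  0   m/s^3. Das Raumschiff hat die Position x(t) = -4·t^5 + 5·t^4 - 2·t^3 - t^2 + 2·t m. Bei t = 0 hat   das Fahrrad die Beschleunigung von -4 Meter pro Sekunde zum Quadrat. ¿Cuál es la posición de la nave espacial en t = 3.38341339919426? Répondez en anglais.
We have position x(t) = -4·t^5 + 5·t^4 - 2·t^3 - t^2 + 2·t. Substituting t = 3.38341339919426: x(3.38341339919426) = -1200.43594798088.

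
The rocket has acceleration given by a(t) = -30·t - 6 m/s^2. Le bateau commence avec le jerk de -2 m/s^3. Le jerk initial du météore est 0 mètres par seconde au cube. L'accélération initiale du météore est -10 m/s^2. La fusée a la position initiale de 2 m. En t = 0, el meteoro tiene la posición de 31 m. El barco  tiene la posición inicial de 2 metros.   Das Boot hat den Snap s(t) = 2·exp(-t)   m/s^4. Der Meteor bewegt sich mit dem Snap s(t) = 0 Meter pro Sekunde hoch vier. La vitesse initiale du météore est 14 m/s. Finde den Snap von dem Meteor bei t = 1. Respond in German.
Mit s(t) = 0 und Einsetzen von t = 1, finden wir s = 0.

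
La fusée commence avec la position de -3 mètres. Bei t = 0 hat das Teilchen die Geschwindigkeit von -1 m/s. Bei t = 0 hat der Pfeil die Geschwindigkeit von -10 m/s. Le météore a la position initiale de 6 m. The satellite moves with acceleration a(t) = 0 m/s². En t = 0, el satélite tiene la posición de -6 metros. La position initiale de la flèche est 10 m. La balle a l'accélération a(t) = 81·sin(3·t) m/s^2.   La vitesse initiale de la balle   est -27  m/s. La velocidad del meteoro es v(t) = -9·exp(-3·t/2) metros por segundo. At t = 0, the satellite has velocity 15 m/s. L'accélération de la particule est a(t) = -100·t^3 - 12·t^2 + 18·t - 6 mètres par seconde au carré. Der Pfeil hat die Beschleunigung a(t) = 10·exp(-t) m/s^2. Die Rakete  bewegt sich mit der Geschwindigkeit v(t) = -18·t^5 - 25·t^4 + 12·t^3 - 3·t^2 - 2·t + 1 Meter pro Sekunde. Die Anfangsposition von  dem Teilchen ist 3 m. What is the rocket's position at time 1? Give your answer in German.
Ausgehend von der Geschwindigkeit v(t) = -18·t^5 - 25·t^4 + 12·t^3 - 3·t^2 - 2·t + 1, nehmen wir 1 Stammfunktion. Die Stammfunktion von der Geschwindigkeit ist die Position. Mit x(0) = -3 erhalten wir x(t) = -3·t^6 - 5·t^5 + 3·t^4 - t^3 - t^2 + t - 3. Aus der Gleichung für die Position x(t) = -3·t^6 - 5·t^5 + 3·t^4 - t^3 - t^2 + t - 3, setzen wir t = 1 ein und erhalten x = -9.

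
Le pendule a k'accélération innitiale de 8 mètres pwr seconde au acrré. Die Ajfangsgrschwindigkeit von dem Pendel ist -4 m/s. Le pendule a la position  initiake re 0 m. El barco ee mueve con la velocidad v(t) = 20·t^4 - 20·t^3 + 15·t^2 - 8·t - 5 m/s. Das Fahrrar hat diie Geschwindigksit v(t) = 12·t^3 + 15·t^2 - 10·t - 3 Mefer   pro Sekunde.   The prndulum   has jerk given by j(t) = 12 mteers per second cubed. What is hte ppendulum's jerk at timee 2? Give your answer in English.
From the given jerk equation j(t) = 12, we substitute t = 2 to get j = 12.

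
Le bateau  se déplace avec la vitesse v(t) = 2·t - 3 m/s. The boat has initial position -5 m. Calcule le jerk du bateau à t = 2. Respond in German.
Um dies zu lösen, müssen wir 2 Ableitungen unserer Gleichung für die Geschwindigkeit v(t) = 2·t - 3 nehmen. Mit d/dt von v(t) finden wir a(t) = 2. Die Ableitung von der Beschleunigung ergibt den Ruck: j(t) = 0. Wir haben den Ruck j(t) = 0. Durch Einsetzen von t = 2: j(2) = 0.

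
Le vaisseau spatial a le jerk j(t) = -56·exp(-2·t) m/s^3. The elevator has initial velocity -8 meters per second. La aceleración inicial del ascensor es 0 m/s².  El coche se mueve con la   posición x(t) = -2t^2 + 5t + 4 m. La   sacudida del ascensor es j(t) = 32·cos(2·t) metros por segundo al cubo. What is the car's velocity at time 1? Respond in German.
Um dies zu lösen, müssen wir 1 Ableitung unserer Gleichung für die Position x(t) = -2·t^2 + 5·t + 4 nehmen. Die Ableitung von der Position ergibt die Geschwindigkeit: v(t) = 5 - 4·t. Wir haben die Geschwindigkeit v(t) = 5 - 4·t. Durch Einsetzen von t = 1: v(1) = 1.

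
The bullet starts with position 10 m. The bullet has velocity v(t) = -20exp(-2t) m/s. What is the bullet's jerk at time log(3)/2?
To solve this, we need to take 2 derivatives of our velocity equation v(t) = -20·exp(-2·t). Taking d/dt of v(t), we find a(t) = 40·exp(-2·t). Differentiating acceleration, we get jerk: j(t) = -80·exp(-2·t). Using j(t) = -80·exp(-2·t) and substituting t = log(3)/2, we find j = -80/3.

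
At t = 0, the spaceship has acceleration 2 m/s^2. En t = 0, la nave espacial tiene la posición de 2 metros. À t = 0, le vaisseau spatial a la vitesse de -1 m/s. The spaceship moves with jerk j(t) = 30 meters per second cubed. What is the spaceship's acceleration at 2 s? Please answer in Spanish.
Para resolver esto, necesitamos tomar 1 integral de nuestra ecuación de la sacudida j(t) = 30. La antiderivada de la sacudida, con a(0) = 2, da la aceleración: a(t) = 30·t + 2. De la ecuación de la aceleración a(t) = 30·t + 2, sustituimos t = 2 para obtener a = 62.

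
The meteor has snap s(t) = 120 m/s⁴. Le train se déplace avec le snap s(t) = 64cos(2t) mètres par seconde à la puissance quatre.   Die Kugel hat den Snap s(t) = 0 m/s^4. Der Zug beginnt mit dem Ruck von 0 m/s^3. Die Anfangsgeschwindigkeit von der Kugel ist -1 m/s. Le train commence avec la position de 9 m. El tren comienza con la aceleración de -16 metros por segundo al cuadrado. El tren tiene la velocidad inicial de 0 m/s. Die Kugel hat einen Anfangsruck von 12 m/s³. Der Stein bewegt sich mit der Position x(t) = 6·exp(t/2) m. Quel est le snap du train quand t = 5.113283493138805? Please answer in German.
Mit s(t) = 64·cos(2·t) und Einsetzen von t = 5.113283493138805, finden wir s = -44.5070225115476.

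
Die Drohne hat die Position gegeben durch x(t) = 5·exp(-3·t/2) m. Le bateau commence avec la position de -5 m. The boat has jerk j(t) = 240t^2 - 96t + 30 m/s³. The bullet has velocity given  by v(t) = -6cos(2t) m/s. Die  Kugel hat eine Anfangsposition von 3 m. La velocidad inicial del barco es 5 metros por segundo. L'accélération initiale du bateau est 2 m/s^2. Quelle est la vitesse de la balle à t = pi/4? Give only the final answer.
La réponse est 0.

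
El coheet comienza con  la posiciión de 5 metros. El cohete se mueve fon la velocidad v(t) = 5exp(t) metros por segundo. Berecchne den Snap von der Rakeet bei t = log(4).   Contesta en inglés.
Starting from velocity v(t) = 5·exp(t), we take 3 derivatives. The derivative of velocity gives acceleration: a(t) = 5·exp(t). Differentiating acceleration, we get jerk: j(t) = 5·exp(t). The derivative of jerk gives snap: s(t) = 5·exp(t). Using s(t) = 5·exp(t) and substituting t = log(4), we find s = 20.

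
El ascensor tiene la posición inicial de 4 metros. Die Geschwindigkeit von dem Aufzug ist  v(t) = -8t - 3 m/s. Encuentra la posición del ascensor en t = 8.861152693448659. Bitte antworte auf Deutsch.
Wir müssen die Stammfunktion unserer Gleichung für die Geschwindigkeit v(t) = -8·t - 3 1-mal finden. Durch Integration von der Geschwindigkeit und Verwendung der Anfangsbedingung x(0) = 4, erhalten wir x(t) = -4·t^2 - 3·t + 4. Aus der Gleichung für die Position x(t) = -4·t^2 - 3·t + 4, setzen wir t = 8.861152693448659 ein und erhalten x = -336.663566306796.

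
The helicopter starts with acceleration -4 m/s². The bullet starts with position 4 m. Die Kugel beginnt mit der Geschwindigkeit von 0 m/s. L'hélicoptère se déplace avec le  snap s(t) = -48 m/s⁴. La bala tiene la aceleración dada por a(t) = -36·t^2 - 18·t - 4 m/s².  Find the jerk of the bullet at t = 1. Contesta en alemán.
Ausgehend von der Beschleunigung a(t) = -36·t^2 - 18·t - 4, nehmen wir 1 Ableitung. Die Ableitung von der Beschleunigung ergibt den Ruck: j(t) = -72·t - 18. Mit j(t) = -72·t - 18 und Einsetzen von t = 1, finden wir j = -90.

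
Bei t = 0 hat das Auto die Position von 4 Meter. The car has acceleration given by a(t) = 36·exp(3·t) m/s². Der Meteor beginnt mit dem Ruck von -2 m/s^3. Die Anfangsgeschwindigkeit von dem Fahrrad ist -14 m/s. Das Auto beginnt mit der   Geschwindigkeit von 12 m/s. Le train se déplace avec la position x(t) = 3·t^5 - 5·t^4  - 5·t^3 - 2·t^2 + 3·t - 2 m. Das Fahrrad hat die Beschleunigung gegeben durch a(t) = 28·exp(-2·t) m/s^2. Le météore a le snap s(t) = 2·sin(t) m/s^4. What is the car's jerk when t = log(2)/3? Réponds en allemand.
Wir müssen unsere Gleichung für die Beschleunigung a(t) = 36·exp(3·t) 1-mal ableiten. Durch Ableiten von der Beschleunigung erhalten wir den Ruck: j(t) = 108·exp(3·t). Wir haben den Ruck j(t) = 108·exp(3·t). Durch Einsetzen von t = log(2)/3: j(log(2)/3) = 216.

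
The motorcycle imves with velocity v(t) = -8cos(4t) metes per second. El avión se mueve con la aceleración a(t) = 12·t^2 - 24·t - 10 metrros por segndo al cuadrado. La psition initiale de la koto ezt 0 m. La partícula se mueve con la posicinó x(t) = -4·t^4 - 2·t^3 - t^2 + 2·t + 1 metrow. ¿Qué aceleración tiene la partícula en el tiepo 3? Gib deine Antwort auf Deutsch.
Wir müssen unsere Gleichung für die Position x(t) = -4·t^4 - 2·t^3 - t^2 + 2·t + 1 2-mal ableiten. Durch Ableiten von der Position erhalten wir die Geschwindigkeit: v(t) = -16·t^3 - 6·t^2 - 2·t + 2. Mit d/dt von v(t) finden wir a(t) = -48·t^2 - 12·t - 2. Mit a(t) = -48·t^2 - 12·t - 2 und Einsetzen von t = 3, finden wir a = -470.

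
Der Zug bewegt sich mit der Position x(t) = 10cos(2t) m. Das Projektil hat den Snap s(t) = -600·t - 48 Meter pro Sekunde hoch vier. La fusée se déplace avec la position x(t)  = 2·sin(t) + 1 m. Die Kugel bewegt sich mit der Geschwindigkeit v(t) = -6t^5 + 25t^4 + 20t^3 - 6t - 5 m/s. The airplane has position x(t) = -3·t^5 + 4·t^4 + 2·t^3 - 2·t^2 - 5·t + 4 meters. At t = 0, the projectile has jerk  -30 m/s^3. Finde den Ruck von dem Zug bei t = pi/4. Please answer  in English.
We must differentiate our position equation x(t) = 10·cos(2·t) 3 times. Taking d/dt of x(t), we find v(t) = -20·sin(2·t). Differentiating velocity, we get acceleration: a(t) = -40·cos(2·t). Taking d/dt of a(t), we find j(t) = 80·sin(2·t). Using j(t) = 80·sin(2·t) and substituting t = pi/4, we find j = 80.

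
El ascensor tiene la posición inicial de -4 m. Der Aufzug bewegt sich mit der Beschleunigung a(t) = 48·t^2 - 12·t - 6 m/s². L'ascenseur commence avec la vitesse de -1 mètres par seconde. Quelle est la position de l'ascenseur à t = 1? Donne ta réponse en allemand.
Ausgehend von der Beschleunigung a(t) = 48·t^2 - 12·t - 6, nehmen wir 2 Stammfunktionen. Durch Integration von der Beschleunigung und Verwendung der Anfangsbedingung v(0) = -1, erhalten wir v(t) = 16·t^3 - 6·t^2 - 6·t - 1. Mit ∫v(t)dt und Anwendung von x(0) = -4, finden wir x(t) = 4·t^4 - 2·t^3 - 3·t^2 - t - 4. Wir haben die Position x(t) = 4·t^4 - 2·t^3 - 3·t^2 - t - 4. Durch Einsetzen von t = 1: x(1) = -6.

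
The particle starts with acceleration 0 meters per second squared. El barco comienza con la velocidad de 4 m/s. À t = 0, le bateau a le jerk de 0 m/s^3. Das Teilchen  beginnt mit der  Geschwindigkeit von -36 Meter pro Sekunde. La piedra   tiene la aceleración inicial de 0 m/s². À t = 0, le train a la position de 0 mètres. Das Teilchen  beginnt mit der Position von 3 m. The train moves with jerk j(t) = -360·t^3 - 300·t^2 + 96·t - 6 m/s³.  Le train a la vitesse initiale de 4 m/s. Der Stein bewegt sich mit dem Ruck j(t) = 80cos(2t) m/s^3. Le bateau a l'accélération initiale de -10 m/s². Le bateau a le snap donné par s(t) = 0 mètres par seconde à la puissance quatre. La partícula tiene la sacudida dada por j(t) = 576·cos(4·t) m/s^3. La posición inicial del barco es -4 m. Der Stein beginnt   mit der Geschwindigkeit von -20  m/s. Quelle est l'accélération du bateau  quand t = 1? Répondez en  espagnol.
Partiendo del snap s(t) = 0, tomamos 2 integrales. Tomando ∫s(t)dt y aplicando j(0) = 0, encontramos j(t) = 0. Integrando la sacudida y usando la condición inicial a(0) = -10, obtenemos a(t) = -10. Tenemos la aceleración a(t) = -10. Sustituyendo t = 1: a(1) = -10.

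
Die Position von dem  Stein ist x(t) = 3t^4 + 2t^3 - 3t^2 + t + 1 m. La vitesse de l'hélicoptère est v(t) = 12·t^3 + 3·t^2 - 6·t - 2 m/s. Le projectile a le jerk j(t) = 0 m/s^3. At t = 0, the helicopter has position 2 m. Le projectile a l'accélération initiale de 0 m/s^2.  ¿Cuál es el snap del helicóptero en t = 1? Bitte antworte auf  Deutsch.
Wir müssen unsere Gleichung für die Geschwindigkeit v(t) = 12·t^3 + 3·t^2 - 6·t - 2 3-mal ableiten. Durch Ableiten von der Geschwindigkeit erhalten wir die Beschleunigung: a(t) = 36·t^2 + 6·t - 6. Durch Ableiten von der Beschleunigung erhalten wir den Ruck: j(t) = 72·t + 6. Die Ableitung von dem Ruck ergibt den Snap: s(t) = 72. Wir haben den Snap s(t) = 72. Durch Einsetzen von t = 1: s(1) = 72.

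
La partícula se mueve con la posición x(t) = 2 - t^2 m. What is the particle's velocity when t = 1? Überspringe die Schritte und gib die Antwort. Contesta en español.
v(1) = -2.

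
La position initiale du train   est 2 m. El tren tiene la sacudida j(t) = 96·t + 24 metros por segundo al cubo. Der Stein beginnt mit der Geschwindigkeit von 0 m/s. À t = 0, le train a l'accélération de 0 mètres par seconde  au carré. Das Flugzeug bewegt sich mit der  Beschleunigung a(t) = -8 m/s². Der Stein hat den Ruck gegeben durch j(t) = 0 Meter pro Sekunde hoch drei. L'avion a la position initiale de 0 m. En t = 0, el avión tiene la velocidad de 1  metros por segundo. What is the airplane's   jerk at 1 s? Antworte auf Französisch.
Nous devons dériver notre équation de l'accélération a(t) = -8 1 fois. En prenant d/dt de a(t), nous trouvons j(t) = 0. Nous avons le jerk j(t) = 0. En substituant t = 1: j(1) = 0.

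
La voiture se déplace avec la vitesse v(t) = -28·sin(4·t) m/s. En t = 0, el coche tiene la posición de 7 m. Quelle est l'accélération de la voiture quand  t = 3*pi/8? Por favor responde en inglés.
Starting from velocity v(t) = -28·sin(4·t), we take 1 derivative. Taking d/dt of v(t), we find a(t) = -112·cos(4·t). From the given acceleration equation a(t) = -112·cos(4·t), we substitute t = 3*pi/8 to get a = 0.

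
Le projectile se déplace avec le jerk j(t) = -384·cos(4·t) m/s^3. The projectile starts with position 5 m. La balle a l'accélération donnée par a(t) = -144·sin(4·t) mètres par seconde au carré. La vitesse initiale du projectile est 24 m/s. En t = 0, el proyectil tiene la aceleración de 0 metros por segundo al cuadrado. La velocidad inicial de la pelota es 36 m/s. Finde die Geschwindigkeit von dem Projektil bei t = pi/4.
Ausgehend von dem Ruck j(t) = -384·cos(4·t), nehmen wir 2 Integrale. Mit ∫j(t)dt und Anwendung von a(0) = 0, finden wir a(t) = -96·sin(4·t). Mit ∫a(t)dt und Anwendung von v(0) = 24, finden wir v(t) = 24·cos(4·t). Mit v(t) = 24·cos(4·t) und Einsetzen von t = pi/4, finden wir v = -24.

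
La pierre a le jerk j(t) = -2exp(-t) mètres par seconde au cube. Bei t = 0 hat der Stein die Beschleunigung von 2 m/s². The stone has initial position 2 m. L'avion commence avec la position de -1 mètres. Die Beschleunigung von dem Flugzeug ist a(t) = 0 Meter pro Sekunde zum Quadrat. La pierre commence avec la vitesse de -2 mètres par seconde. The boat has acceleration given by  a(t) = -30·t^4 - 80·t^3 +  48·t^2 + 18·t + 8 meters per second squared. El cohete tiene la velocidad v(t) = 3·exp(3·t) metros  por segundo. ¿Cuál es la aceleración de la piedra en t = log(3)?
Partiendo de la sacudida j(t) = -2·exp(-t), tomamos 1 antiderivada. La integral de la sacudida es la aceleración. Usando a(0) = 2, obtenemos a(t) = 2·exp(-t). Tenemos la aceleración a(t) = 2·exp(-t). Sustituyendo t = log(3): a(log(3)) = 2/3.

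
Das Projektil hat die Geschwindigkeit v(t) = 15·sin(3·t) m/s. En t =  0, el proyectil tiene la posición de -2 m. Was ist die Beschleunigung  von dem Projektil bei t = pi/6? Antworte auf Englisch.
We must differentiate our velocity equation v(t) = 15·sin(3·t) 1 time. Differentiating velocity, we get acceleration: a(t) = 45·cos(3·t). Using a(t) = 45·cos(3·t) and substituting t = pi/6, we find a = 0.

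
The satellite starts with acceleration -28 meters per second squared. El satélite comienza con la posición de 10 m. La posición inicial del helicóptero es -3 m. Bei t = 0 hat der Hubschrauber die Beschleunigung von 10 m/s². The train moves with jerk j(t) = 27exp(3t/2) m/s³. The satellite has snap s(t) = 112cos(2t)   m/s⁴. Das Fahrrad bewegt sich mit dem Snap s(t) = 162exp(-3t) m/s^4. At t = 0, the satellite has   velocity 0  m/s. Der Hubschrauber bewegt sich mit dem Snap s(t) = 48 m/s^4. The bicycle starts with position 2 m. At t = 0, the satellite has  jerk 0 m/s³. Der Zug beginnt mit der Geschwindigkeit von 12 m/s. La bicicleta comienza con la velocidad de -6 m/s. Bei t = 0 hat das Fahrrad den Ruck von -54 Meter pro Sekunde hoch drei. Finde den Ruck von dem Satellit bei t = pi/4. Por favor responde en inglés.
To solve this, we need to take 1 integral of our snap equation s(t) = 112·cos(2·t). The integral of snap is jerk. Using j(0) = 0, we get j(t) = 56·sin(2·t). Using j(t) = 56·sin(2·t) and substituting t = pi/4, we find j = 56.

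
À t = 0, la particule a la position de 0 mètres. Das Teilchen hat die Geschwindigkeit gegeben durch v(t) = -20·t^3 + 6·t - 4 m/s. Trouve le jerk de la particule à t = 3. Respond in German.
Ausgehend von der Geschwindigkeit v(t) = -20·t^3 + 6·t - 4, nehmen wir 2 Ableitungen. Mit d/dt von v(t) finden wir a(t) = 6 - 60·t^2. Die Ableitung von der Beschleunigung ergibt den Ruck: j(t) = -120·t. Aus der Gleichung für den Ruck j(t) = -120·t, setzen wir t = 3 ein und erhalten j = -360.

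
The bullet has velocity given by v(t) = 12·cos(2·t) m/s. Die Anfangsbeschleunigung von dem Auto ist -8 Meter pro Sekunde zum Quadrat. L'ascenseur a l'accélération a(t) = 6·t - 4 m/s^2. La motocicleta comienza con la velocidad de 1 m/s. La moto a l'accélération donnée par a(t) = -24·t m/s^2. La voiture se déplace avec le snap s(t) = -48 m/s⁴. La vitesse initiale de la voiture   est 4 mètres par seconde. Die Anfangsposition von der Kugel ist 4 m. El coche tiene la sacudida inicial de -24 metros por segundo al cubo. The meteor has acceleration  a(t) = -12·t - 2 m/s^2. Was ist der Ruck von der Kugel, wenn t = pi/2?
Um dies zu lösen, müssen wir 2 Ableitungen unserer Gleichung für die Geschwindigkeit v(t) = 12·cos(2·t) nehmen. Mit d/dt von v(t) finden wir a(t) = -24·sin(2·t). Mit d/dt von a(t) finden wir j(t) = -48·cos(2·t). Wir haben den Ruck j(t) = -48·cos(2·t). Durch Einsetzen von t = pi/2: j(pi/2) = 48.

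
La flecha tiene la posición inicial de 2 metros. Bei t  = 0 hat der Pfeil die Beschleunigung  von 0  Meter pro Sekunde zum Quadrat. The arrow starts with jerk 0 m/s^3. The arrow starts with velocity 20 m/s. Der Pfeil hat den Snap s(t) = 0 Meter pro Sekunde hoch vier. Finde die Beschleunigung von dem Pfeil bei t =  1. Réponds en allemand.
Um dies zu lösen, müssen wir 2 Integrale unserer Gleichung für den Snap s(t) = 0 finden. Durch Integration von dem Snap und Verwendung der Anfangsbedingung j(0) = 0, erhalten wir j(t) = 0. Durch Integration von dem Ruck und Verwendung der Anfangsbedingung a(0) = 0, erhalten wir a(t) = 0. Aus der Gleichung für die Beschleunigung a(t) = 0, setzen wir t = 1 ein und erhalten a = 0.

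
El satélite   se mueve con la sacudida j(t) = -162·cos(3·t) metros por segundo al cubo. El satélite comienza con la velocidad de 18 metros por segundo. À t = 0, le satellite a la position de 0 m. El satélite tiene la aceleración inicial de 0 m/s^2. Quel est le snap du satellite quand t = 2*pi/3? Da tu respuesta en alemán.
Wir müssen unsere Gleichung für den Ruck j(t) = -162·cos(3·t) 1-mal ableiten. Die Ableitung von dem Ruck ergibt den Snap: s(t) = 486·sin(3·t). Wir haben den Snap s(t) = 486·sin(3·t). Durch Einsetzen von t = 2*pi/3: s(2*pi/3) = 0.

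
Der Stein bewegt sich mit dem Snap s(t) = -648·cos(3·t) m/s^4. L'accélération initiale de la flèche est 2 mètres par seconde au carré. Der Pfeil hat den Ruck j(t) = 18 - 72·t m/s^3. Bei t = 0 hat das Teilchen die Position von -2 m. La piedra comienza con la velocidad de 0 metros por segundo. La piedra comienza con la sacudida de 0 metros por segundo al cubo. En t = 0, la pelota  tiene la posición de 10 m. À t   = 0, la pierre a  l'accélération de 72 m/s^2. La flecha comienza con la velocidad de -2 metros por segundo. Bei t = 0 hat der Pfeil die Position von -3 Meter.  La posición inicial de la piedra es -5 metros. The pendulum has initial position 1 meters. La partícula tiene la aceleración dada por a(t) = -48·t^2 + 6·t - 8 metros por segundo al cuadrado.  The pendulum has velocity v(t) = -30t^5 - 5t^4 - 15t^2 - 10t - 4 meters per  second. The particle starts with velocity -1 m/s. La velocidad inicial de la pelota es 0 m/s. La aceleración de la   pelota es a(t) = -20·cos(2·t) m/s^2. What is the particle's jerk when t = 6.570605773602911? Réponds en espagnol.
Debemos derivar nuestra ecuación de la aceleración a(t) = -48·t^2 + 6·t - 8 1 vez. Derivando la aceleración, obtenemos la sacudida: j(t) = 6 - 96·t. Usando j(t) = 6 - 96·t y sustituyendo t = 6.570605773602911, encontramos j = -624.778154265879.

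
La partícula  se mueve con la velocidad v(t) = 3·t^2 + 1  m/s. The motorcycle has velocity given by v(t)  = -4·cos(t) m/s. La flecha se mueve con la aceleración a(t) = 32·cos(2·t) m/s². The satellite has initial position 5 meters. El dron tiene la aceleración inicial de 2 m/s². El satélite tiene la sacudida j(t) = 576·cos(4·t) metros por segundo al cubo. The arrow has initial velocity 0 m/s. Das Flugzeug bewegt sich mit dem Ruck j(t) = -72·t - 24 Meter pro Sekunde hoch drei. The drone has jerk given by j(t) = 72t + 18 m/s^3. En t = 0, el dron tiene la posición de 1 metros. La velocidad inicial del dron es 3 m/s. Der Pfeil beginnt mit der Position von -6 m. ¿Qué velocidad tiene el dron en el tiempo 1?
Partiendo de la sacudida j(t) = 72·t + 18, tomamos 2 antiderivadas. Integrando la sacudida y usando la condición inicial a(0) = 2, obtenemos a(t) = 36·t^2 + 18·t + 2. La antiderivada de la aceleración es la velocidad. Usando v(0) = 3, obtenemos v(t) = 12·t^3 + 9·t^2 + 2·t + 3. De la ecuación de la velocidad v(t) = 12·t^3 + 9·t^2 + 2·t + 3, sustituimos t = 1 para obtener v = 26.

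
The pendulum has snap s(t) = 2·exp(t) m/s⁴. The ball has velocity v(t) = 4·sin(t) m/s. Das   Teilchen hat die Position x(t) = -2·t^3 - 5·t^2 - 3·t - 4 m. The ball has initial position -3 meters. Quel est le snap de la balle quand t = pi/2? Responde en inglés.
We must differentiate our velocity equation v(t) = 4·sin(t) 3 times. Taking d/dt of v(t), we find a(t) = 4·cos(t). The derivative of acceleration gives jerk: j(t) = -4·sin(t). Taking d/dt of j(t), we find s(t) = -4·cos(t). We have snap s(t) = -4·cos(t). Substituting t = pi/2: s(pi/2) = 0.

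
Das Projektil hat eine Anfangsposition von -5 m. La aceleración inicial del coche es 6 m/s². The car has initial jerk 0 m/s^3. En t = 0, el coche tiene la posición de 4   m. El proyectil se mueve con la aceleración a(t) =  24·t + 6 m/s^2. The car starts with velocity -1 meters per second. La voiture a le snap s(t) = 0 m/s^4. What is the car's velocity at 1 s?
To solve this, we need to take 3 integrals of our snap equation s(t) = 0. Integrating snap and using the initial condition j(0) = 0, we get j(t) = 0. The antiderivative of jerk is acceleration. Using a(0) = 6, we get a(t) = 6. The antiderivative of acceleration, with v(0) = -1, gives velocity: v(t) = 6·t - 1. From the given velocity equation v(t) = 6·t - 1, we substitute t = 1 to get v = 5.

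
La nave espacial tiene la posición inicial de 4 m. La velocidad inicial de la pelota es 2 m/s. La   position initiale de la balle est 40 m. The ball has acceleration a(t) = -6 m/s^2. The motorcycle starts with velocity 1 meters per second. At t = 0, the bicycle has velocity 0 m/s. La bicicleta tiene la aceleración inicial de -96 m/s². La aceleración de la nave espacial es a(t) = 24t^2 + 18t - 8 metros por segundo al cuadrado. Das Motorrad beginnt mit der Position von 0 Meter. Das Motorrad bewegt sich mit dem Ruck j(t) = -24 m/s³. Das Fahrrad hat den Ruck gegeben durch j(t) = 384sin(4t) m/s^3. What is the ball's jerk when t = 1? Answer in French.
En partant de l'accélération a(t) = -6, nous prenons 1 dérivée. En prenant d/dt de a(t), nous trouvons j(t) = 0. En utilisant j(t) = 0 et en substituant t = 1, nous trouvons j = 0.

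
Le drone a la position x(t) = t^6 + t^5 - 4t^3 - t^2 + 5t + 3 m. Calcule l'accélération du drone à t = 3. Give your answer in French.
Pour résoudre ceci, nous devons prendre 2 dérivées de notre équation de la position x(t) = t^6 + t^5 - 4·t^3 - t^2 + 5·t + 3. En dérivant la position, nous obtenons la vitesse: v(t) = 6·t^5 + 5·t^4 - 12·t^2 - 2·t + 5. En prenant d/dt de v(t), nous trouvons a(t) = 30·t^4 + 20·t^3 - 24·t - 2. De l'équation de l'accélération a(t) = 30·t^4 + 20·t^3 - 24·t - 2, nous substituons t = 3 pour obtenir a = 2896.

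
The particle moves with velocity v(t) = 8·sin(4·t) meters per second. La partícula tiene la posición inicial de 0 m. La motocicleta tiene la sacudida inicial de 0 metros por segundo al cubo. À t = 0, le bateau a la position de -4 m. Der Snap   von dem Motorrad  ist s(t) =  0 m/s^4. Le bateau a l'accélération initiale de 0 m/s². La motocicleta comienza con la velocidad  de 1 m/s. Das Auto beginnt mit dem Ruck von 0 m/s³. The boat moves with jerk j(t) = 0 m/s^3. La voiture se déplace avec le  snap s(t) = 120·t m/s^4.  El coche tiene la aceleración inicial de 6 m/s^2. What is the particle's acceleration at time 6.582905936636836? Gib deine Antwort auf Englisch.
Starting from velocity v(t) = 8·sin(4·t), we take 1 derivative. The derivative of velocity gives acceleration: a(t) = 32·cos(4·t). We have acceleration a(t) = 32·cos(4·t). Substituting t = 6.582905936636836: a(6.582905936636836) = 11.6287700822744.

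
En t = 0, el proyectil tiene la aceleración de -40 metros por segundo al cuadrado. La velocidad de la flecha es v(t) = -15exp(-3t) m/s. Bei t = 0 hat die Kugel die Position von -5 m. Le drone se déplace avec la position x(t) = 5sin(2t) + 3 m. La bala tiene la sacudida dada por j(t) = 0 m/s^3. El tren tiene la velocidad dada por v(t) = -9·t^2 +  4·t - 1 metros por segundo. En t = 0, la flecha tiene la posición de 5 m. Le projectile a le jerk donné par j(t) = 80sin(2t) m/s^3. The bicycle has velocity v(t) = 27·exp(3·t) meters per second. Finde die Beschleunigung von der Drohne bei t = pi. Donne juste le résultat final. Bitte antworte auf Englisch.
a(pi) = 0.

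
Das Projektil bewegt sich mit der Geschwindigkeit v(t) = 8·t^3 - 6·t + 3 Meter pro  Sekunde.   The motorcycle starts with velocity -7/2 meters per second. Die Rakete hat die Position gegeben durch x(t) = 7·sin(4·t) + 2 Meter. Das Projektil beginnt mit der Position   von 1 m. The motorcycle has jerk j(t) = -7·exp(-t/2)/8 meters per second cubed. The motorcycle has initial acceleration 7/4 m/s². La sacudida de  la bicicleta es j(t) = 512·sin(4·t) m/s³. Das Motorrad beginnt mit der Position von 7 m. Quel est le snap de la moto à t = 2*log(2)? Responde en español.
Debemos derivar nuestra ecuación de la sacudida j(t) = -7·exp(-t/2)/8 1 vez. Derivando la sacudida, obtenemos el snap: s(t) = 7·exp(-t/2)/16. Tenemos el snap s(t) = 7·exp(-t/2)/16. Sustituyendo t = 2*log(2): s(2*log(2)) = 7/32.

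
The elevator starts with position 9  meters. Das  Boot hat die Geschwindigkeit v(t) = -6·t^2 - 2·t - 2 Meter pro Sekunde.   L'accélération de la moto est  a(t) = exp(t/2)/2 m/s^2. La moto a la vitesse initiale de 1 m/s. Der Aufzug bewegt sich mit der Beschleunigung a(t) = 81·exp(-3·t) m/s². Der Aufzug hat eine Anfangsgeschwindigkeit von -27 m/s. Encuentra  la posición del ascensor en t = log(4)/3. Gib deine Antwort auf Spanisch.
Partiendo de la aceleración a(t) = 81·exp(-3·t), tomamos 2 antiderivadas. La antiderivada de la aceleración es la velocidad. Usando v(0) = -27, obtenemos v(t) = -27·exp(-3·t). Integrando la velocidad y usando la condición inicial x(0) = 9, obtenemos x(t) = 9·exp(-3·t). De la ecuación de la posición x(t) = 9·exp(-3·t), sustituimos t = log(4)/3 para obtener x = 9/4.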